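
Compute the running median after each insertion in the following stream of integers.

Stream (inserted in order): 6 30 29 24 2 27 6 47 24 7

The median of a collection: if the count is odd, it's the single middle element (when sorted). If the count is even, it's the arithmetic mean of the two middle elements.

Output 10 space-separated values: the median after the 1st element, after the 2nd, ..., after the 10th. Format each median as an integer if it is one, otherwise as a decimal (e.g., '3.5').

Answer: 6 18 29 26.5 24 25.5 24 25.5 24 24

Derivation:
Step 1: insert 6 -> lo=[6] (size 1, max 6) hi=[] (size 0) -> median=6
Step 2: insert 30 -> lo=[6] (size 1, max 6) hi=[30] (size 1, min 30) -> median=18
Step 3: insert 29 -> lo=[6, 29] (size 2, max 29) hi=[30] (size 1, min 30) -> median=29
Step 4: insert 24 -> lo=[6, 24] (size 2, max 24) hi=[29, 30] (size 2, min 29) -> median=26.5
Step 5: insert 2 -> lo=[2, 6, 24] (size 3, max 24) hi=[29, 30] (size 2, min 29) -> median=24
Step 6: insert 27 -> lo=[2, 6, 24] (size 3, max 24) hi=[27, 29, 30] (size 3, min 27) -> median=25.5
Step 7: insert 6 -> lo=[2, 6, 6, 24] (size 4, max 24) hi=[27, 29, 30] (size 3, min 27) -> median=24
Step 8: insert 47 -> lo=[2, 6, 6, 24] (size 4, max 24) hi=[27, 29, 30, 47] (size 4, min 27) -> median=25.5
Step 9: insert 24 -> lo=[2, 6, 6, 24, 24] (size 5, max 24) hi=[27, 29, 30, 47] (size 4, min 27) -> median=24
Step 10: insert 7 -> lo=[2, 6, 6, 7, 24] (size 5, max 24) hi=[24, 27, 29, 30, 47] (size 5, min 24) -> median=24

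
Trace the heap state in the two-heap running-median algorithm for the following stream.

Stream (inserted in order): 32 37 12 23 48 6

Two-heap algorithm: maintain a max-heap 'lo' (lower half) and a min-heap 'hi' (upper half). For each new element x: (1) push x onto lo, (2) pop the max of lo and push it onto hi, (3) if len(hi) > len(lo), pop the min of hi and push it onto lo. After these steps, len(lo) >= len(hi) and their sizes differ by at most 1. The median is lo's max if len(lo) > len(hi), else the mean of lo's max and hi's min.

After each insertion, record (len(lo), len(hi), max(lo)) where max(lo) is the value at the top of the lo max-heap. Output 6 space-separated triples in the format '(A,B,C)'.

Step 1: insert 32 -> lo=[32] hi=[] -> (len(lo)=1, len(hi)=0, max(lo)=32)
Step 2: insert 37 -> lo=[32] hi=[37] -> (len(lo)=1, len(hi)=1, max(lo)=32)
Step 3: insert 12 -> lo=[12, 32] hi=[37] -> (len(lo)=2, len(hi)=1, max(lo)=32)
Step 4: insert 23 -> lo=[12, 23] hi=[32, 37] -> (len(lo)=2, len(hi)=2, max(lo)=23)
Step 5: insert 48 -> lo=[12, 23, 32] hi=[37, 48] -> (len(lo)=3, len(hi)=2, max(lo)=32)
Step 6: insert 6 -> lo=[6, 12, 23] hi=[32, 37, 48] -> (len(lo)=3, len(hi)=3, max(lo)=23)

Answer: (1,0,32) (1,1,32) (2,1,32) (2,2,23) (3,2,32) (3,3,23)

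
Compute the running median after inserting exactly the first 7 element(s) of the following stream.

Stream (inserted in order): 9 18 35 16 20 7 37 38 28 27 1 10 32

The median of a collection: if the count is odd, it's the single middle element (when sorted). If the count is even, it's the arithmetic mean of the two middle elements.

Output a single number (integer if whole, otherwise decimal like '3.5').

Step 1: insert 9 -> lo=[9] (size 1, max 9) hi=[] (size 0) -> median=9
Step 2: insert 18 -> lo=[9] (size 1, max 9) hi=[18] (size 1, min 18) -> median=13.5
Step 3: insert 35 -> lo=[9, 18] (size 2, max 18) hi=[35] (size 1, min 35) -> median=18
Step 4: insert 16 -> lo=[9, 16] (size 2, max 16) hi=[18, 35] (size 2, min 18) -> median=17
Step 5: insert 20 -> lo=[9, 16, 18] (size 3, max 18) hi=[20, 35] (size 2, min 20) -> median=18
Step 6: insert 7 -> lo=[7, 9, 16] (size 3, max 16) hi=[18, 20, 35] (size 3, min 18) -> median=17
Step 7: insert 37 -> lo=[7, 9, 16, 18] (size 4, max 18) hi=[20, 35, 37] (size 3, min 20) -> median=18

Answer: 18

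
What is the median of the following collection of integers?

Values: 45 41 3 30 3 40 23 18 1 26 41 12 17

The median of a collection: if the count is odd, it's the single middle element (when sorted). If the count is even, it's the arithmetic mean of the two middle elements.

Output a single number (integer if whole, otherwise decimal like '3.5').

Step 1: insert 45 -> lo=[45] (size 1, max 45) hi=[] (size 0) -> median=45
Step 2: insert 41 -> lo=[41] (size 1, max 41) hi=[45] (size 1, min 45) -> median=43
Step 3: insert 3 -> lo=[3, 41] (size 2, max 41) hi=[45] (size 1, min 45) -> median=41
Step 4: insert 30 -> lo=[3, 30] (size 2, max 30) hi=[41, 45] (size 2, min 41) -> median=35.5
Step 5: insert 3 -> lo=[3, 3, 30] (size 3, max 30) hi=[41, 45] (size 2, min 41) -> median=30
Step 6: insert 40 -> lo=[3, 3, 30] (size 3, max 30) hi=[40, 41, 45] (size 3, min 40) -> median=35
Step 7: insert 23 -> lo=[3, 3, 23, 30] (size 4, max 30) hi=[40, 41, 45] (size 3, min 40) -> median=30
Step 8: insert 18 -> lo=[3, 3, 18, 23] (size 4, max 23) hi=[30, 40, 41, 45] (size 4, min 30) -> median=26.5
Step 9: insert 1 -> lo=[1, 3, 3, 18, 23] (size 5, max 23) hi=[30, 40, 41, 45] (size 4, min 30) -> median=23
Step 10: insert 26 -> lo=[1, 3, 3, 18, 23] (size 5, max 23) hi=[26, 30, 40, 41, 45] (size 5, min 26) -> median=24.5
Step 11: insert 41 -> lo=[1, 3, 3, 18, 23, 26] (size 6, max 26) hi=[30, 40, 41, 41, 45] (size 5, min 30) -> median=26
Step 12: insert 12 -> lo=[1, 3, 3, 12, 18, 23] (size 6, max 23) hi=[26, 30, 40, 41, 41, 45] (size 6, min 26) -> median=24.5
Step 13: insert 17 -> lo=[1, 3, 3, 12, 17, 18, 23] (size 7, max 23) hi=[26, 30, 40, 41, 41, 45] (size 6, min 26) -> median=23

Answer: 23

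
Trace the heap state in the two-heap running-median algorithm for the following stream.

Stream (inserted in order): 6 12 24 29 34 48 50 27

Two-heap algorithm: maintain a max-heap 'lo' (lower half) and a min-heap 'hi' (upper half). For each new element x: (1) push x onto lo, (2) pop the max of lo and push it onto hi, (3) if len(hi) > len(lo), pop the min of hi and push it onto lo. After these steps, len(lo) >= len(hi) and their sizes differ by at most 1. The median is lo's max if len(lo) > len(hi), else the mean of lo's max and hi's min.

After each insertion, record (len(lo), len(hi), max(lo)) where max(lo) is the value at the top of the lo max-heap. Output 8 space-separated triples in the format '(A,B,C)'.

Step 1: insert 6 -> lo=[6] hi=[] -> (len(lo)=1, len(hi)=0, max(lo)=6)
Step 2: insert 12 -> lo=[6] hi=[12] -> (len(lo)=1, len(hi)=1, max(lo)=6)
Step 3: insert 24 -> lo=[6, 12] hi=[24] -> (len(lo)=2, len(hi)=1, max(lo)=12)
Step 4: insert 29 -> lo=[6, 12] hi=[24, 29] -> (len(lo)=2, len(hi)=2, max(lo)=12)
Step 5: insert 34 -> lo=[6, 12, 24] hi=[29, 34] -> (len(lo)=3, len(hi)=2, max(lo)=24)
Step 6: insert 48 -> lo=[6, 12, 24] hi=[29, 34, 48] -> (len(lo)=3, len(hi)=3, max(lo)=24)
Step 7: insert 50 -> lo=[6, 12, 24, 29] hi=[34, 48, 50] -> (len(lo)=4, len(hi)=3, max(lo)=29)
Step 8: insert 27 -> lo=[6, 12, 24, 27] hi=[29, 34, 48, 50] -> (len(lo)=4, len(hi)=4, max(lo)=27)

Answer: (1,0,6) (1,1,6) (2,1,12) (2,2,12) (3,2,24) (3,3,24) (4,3,29) (4,4,27)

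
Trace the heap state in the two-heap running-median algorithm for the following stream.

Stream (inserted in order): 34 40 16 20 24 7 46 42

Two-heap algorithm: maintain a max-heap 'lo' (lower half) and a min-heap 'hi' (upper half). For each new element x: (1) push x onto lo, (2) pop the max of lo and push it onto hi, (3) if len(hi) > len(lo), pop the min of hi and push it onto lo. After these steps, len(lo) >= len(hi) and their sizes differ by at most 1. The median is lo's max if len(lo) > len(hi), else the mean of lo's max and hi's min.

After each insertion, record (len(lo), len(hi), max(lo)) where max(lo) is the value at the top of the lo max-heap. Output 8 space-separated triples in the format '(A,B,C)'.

Answer: (1,0,34) (1,1,34) (2,1,34) (2,2,20) (3,2,24) (3,3,20) (4,3,24) (4,4,24)

Derivation:
Step 1: insert 34 -> lo=[34] hi=[] -> (len(lo)=1, len(hi)=0, max(lo)=34)
Step 2: insert 40 -> lo=[34] hi=[40] -> (len(lo)=1, len(hi)=1, max(lo)=34)
Step 3: insert 16 -> lo=[16, 34] hi=[40] -> (len(lo)=2, len(hi)=1, max(lo)=34)
Step 4: insert 20 -> lo=[16, 20] hi=[34, 40] -> (len(lo)=2, len(hi)=2, max(lo)=20)
Step 5: insert 24 -> lo=[16, 20, 24] hi=[34, 40] -> (len(lo)=3, len(hi)=2, max(lo)=24)
Step 6: insert 7 -> lo=[7, 16, 20] hi=[24, 34, 40] -> (len(lo)=3, len(hi)=3, max(lo)=20)
Step 7: insert 46 -> lo=[7, 16, 20, 24] hi=[34, 40, 46] -> (len(lo)=4, len(hi)=3, max(lo)=24)
Step 8: insert 42 -> lo=[7, 16, 20, 24] hi=[34, 40, 42, 46] -> (len(lo)=4, len(hi)=4, max(lo)=24)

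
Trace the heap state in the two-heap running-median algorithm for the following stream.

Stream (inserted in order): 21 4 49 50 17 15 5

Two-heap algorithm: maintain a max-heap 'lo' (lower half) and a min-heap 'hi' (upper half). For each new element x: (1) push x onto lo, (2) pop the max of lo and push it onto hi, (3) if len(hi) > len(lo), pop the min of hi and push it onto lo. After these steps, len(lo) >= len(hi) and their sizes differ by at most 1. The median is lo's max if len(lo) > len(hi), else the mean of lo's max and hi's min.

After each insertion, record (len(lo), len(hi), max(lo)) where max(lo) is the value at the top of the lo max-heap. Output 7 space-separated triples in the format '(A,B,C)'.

Answer: (1,0,21) (1,1,4) (2,1,21) (2,2,21) (3,2,21) (3,3,17) (4,3,17)

Derivation:
Step 1: insert 21 -> lo=[21] hi=[] -> (len(lo)=1, len(hi)=0, max(lo)=21)
Step 2: insert 4 -> lo=[4] hi=[21] -> (len(lo)=1, len(hi)=1, max(lo)=4)
Step 3: insert 49 -> lo=[4, 21] hi=[49] -> (len(lo)=2, len(hi)=1, max(lo)=21)
Step 4: insert 50 -> lo=[4, 21] hi=[49, 50] -> (len(lo)=2, len(hi)=2, max(lo)=21)
Step 5: insert 17 -> lo=[4, 17, 21] hi=[49, 50] -> (len(lo)=3, len(hi)=2, max(lo)=21)
Step 6: insert 15 -> lo=[4, 15, 17] hi=[21, 49, 50] -> (len(lo)=3, len(hi)=3, max(lo)=17)
Step 7: insert 5 -> lo=[4, 5, 15, 17] hi=[21, 49, 50] -> (len(lo)=4, len(hi)=3, max(lo)=17)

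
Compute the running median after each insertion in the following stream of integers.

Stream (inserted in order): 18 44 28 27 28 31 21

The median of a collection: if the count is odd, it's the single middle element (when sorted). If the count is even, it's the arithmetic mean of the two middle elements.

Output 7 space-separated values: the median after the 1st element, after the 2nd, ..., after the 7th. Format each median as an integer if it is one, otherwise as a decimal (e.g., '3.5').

Step 1: insert 18 -> lo=[18] (size 1, max 18) hi=[] (size 0) -> median=18
Step 2: insert 44 -> lo=[18] (size 1, max 18) hi=[44] (size 1, min 44) -> median=31
Step 3: insert 28 -> lo=[18, 28] (size 2, max 28) hi=[44] (size 1, min 44) -> median=28
Step 4: insert 27 -> lo=[18, 27] (size 2, max 27) hi=[28, 44] (size 2, min 28) -> median=27.5
Step 5: insert 28 -> lo=[18, 27, 28] (size 3, max 28) hi=[28, 44] (size 2, min 28) -> median=28
Step 6: insert 31 -> lo=[18, 27, 28] (size 3, max 28) hi=[28, 31, 44] (size 3, min 28) -> median=28
Step 7: insert 21 -> lo=[18, 21, 27, 28] (size 4, max 28) hi=[28, 31, 44] (size 3, min 28) -> median=28

Answer: 18 31 28 27.5 28 28 28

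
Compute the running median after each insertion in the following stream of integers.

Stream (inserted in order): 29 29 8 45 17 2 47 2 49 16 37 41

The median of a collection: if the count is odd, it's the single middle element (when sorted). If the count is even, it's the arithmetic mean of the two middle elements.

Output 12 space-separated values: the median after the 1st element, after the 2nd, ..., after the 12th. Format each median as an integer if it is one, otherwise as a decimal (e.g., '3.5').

Answer: 29 29 29 29 29 23 29 23 29 23 29 29

Derivation:
Step 1: insert 29 -> lo=[29] (size 1, max 29) hi=[] (size 0) -> median=29
Step 2: insert 29 -> lo=[29] (size 1, max 29) hi=[29] (size 1, min 29) -> median=29
Step 3: insert 8 -> lo=[8, 29] (size 2, max 29) hi=[29] (size 1, min 29) -> median=29
Step 4: insert 45 -> lo=[8, 29] (size 2, max 29) hi=[29, 45] (size 2, min 29) -> median=29
Step 5: insert 17 -> lo=[8, 17, 29] (size 3, max 29) hi=[29, 45] (size 2, min 29) -> median=29
Step 6: insert 2 -> lo=[2, 8, 17] (size 3, max 17) hi=[29, 29, 45] (size 3, min 29) -> median=23
Step 7: insert 47 -> lo=[2, 8, 17, 29] (size 4, max 29) hi=[29, 45, 47] (size 3, min 29) -> median=29
Step 8: insert 2 -> lo=[2, 2, 8, 17] (size 4, max 17) hi=[29, 29, 45, 47] (size 4, min 29) -> median=23
Step 9: insert 49 -> lo=[2, 2, 8, 17, 29] (size 5, max 29) hi=[29, 45, 47, 49] (size 4, min 29) -> median=29
Step 10: insert 16 -> lo=[2, 2, 8, 16, 17] (size 5, max 17) hi=[29, 29, 45, 47, 49] (size 5, min 29) -> median=23
Step 11: insert 37 -> lo=[2, 2, 8, 16, 17, 29] (size 6, max 29) hi=[29, 37, 45, 47, 49] (size 5, min 29) -> median=29
Step 12: insert 41 -> lo=[2, 2, 8, 16, 17, 29] (size 6, max 29) hi=[29, 37, 41, 45, 47, 49] (size 6, min 29) -> median=29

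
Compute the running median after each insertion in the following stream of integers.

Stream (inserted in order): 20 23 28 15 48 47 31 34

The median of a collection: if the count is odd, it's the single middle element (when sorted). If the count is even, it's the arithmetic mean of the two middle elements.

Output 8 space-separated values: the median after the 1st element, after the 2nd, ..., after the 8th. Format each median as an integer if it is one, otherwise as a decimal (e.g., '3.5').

Step 1: insert 20 -> lo=[20] (size 1, max 20) hi=[] (size 0) -> median=20
Step 2: insert 23 -> lo=[20] (size 1, max 20) hi=[23] (size 1, min 23) -> median=21.5
Step 3: insert 28 -> lo=[20, 23] (size 2, max 23) hi=[28] (size 1, min 28) -> median=23
Step 4: insert 15 -> lo=[15, 20] (size 2, max 20) hi=[23, 28] (size 2, min 23) -> median=21.5
Step 5: insert 48 -> lo=[15, 20, 23] (size 3, max 23) hi=[28, 48] (size 2, min 28) -> median=23
Step 6: insert 47 -> lo=[15, 20, 23] (size 3, max 23) hi=[28, 47, 48] (size 3, min 28) -> median=25.5
Step 7: insert 31 -> lo=[15, 20, 23, 28] (size 4, max 28) hi=[31, 47, 48] (size 3, min 31) -> median=28
Step 8: insert 34 -> lo=[15, 20, 23, 28] (size 4, max 28) hi=[31, 34, 47, 48] (size 4, min 31) -> median=29.5

Answer: 20 21.5 23 21.5 23 25.5 28 29.5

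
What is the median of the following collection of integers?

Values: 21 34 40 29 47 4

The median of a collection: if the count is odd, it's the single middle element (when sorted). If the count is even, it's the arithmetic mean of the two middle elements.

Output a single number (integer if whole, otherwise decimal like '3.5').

Step 1: insert 21 -> lo=[21] (size 1, max 21) hi=[] (size 0) -> median=21
Step 2: insert 34 -> lo=[21] (size 1, max 21) hi=[34] (size 1, min 34) -> median=27.5
Step 3: insert 40 -> lo=[21, 34] (size 2, max 34) hi=[40] (size 1, min 40) -> median=34
Step 4: insert 29 -> lo=[21, 29] (size 2, max 29) hi=[34, 40] (size 2, min 34) -> median=31.5
Step 5: insert 47 -> lo=[21, 29, 34] (size 3, max 34) hi=[40, 47] (size 2, min 40) -> median=34
Step 6: insert 4 -> lo=[4, 21, 29] (size 3, max 29) hi=[34, 40, 47] (size 3, min 34) -> median=31.5

Answer: 31.5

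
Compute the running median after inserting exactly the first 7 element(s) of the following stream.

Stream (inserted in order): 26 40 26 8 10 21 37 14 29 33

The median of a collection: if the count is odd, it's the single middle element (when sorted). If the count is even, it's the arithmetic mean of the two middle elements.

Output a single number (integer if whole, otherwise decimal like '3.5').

Step 1: insert 26 -> lo=[26] (size 1, max 26) hi=[] (size 0) -> median=26
Step 2: insert 40 -> lo=[26] (size 1, max 26) hi=[40] (size 1, min 40) -> median=33
Step 3: insert 26 -> lo=[26, 26] (size 2, max 26) hi=[40] (size 1, min 40) -> median=26
Step 4: insert 8 -> lo=[8, 26] (size 2, max 26) hi=[26, 40] (size 2, min 26) -> median=26
Step 5: insert 10 -> lo=[8, 10, 26] (size 3, max 26) hi=[26, 40] (size 2, min 26) -> median=26
Step 6: insert 21 -> lo=[8, 10, 21] (size 3, max 21) hi=[26, 26, 40] (size 3, min 26) -> median=23.5
Step 7: insert 37 -> lo=[8, 10, 21, 26] (size 4, max 26) hi=[26, 37, 40] (size 3, min 26) -> median=26

Answer: 26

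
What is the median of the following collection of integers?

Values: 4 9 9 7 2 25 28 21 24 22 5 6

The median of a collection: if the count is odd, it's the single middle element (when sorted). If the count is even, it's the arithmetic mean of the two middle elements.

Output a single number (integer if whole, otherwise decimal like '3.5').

Answer: 9

Derivation:
Step 1: insert 4 -> lo=[4] (size 1, max 4) hi=[] (size 0) -> median=4
Step 2: insert 9 -> lo=[4] (size 1, max 4) hi=[9] (size 1, min 9) -> median=6.5
Step 3: insert 9 -> lo=[4, 9] (size 2, max 9) hi=[9] (size 1, min 9) -> median=9
Step 4: insert 7 -> lo=[4, 7] (size 2, max 7) hi=[9, 9] (size 2, min 9) -> median=8
Step 5: insert 2 -> lo=[2, 4, 7] (size 3, max 7) hi=[9, 9] (size 2, min 9) -> median=7
Step 6: insert 25 -> lo=[2, 4, 7] (size 3, max 7) hi=[9, 9, 25] (size 3, min 9) -> median=8
Step 7: insert 28 -> lo=[2, 4, 7, 9] (size 4, max 9) hi=[9, 25, 28] (size 3, min 9) -> median=9
Step 8: insert 21 -> lo=[2, 4, 7, 9] (size 4, max 9) hi=[9, 21, 25, 28] (size 4, min 9) -> median=9
Step 9: insert 24 -> lo=[2, 4, 7, 9, 9] (size 5, max 9) hi=[21, 24, 25, 28] (size 4, min 21) -> median=9
Step 10: insert 22 -> lo=[2, 4, 7, 9, 9] (size 5, max 9) hi=[21, 22, 24, 25, 28] (size 5, min 21) -> median=15
Step 11: insert 5 -> lo=[2, 4, 5, 7, 9, 9] (size 6, max 9) hi=[21, 22, 24, 25, 28] (size 5, min 21) -> median=9
Step 12: insert 6 -> lo=[2, 4, 5, 6, 7, 9] (size 6, max 9) hi=[9, 21, 22, 24, 25, 28] (size 6, min 9) -> median=9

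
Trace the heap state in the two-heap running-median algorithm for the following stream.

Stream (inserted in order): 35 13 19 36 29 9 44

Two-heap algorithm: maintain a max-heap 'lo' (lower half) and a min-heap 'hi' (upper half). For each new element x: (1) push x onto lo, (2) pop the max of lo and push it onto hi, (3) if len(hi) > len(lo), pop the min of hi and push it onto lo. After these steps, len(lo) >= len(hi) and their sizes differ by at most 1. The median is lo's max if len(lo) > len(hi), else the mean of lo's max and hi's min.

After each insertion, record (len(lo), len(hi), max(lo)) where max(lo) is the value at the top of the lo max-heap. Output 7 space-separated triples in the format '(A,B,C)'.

Step 1: insert 35 -> lo=[35] hi=[] -> (len(lo)=1, len(hi)=0, max(lo)=35)
Step 2: insert 13 -> lo=[13] hi=[35] -> (len(lo)=1, len(hi)=1, max(lo)=13)
Step 3: insert 19 -> lo=[13, 19] hi=[35] -> (len(lo)=2, len(hi)=1, max(lo)=19)
Step 4: insert 36 -> lo=[13, 19] hi=[35, 36] -> (len(lo)=2, len(hi)=2, max(lo)=19)
Step 5: insert 29 -> lo=[13, 19, 29] hi=[35, 36] -> (len(lo)=3, len(hi)=2, max(lo)=29)
Step 6: insert 9 -> lo=[9, 13, 19] hi=[29, 35, 36] -> (len(lo)=3, len(hi)=3, max(lo)=19)
Step 7: insert 44 -> lo=[9, 13, 19, 29] hi=[35, 36, 44] -> (len(lo)=4, len(hi)=3, max(lo)=29)

Answer: (1,0,35) (1,1,13) (2,1,19) (2,2,19) (3,2,29) (3,3,19) (4,3,29)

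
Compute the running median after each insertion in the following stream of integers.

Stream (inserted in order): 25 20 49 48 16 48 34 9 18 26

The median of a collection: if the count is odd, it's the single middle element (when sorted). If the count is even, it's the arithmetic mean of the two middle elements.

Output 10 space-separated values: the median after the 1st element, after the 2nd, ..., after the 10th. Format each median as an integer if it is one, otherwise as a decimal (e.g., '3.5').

Step 1: insert 25 -> lo=[25] (size 1, max 25) hi=[] (size 0) -> median=25
Step 2: insert 20 -> lo=[20] (size 1, max 20) hi=[25] (size 1, min 25) -> median=22.5
Step 3: insert 49 -> lo=[20, 25] (size 2, max 25) hi=[49] (size 1, min 49) -> median=25
Step 4: insert 48 -> lo=[20, 25] (size 2, max 25) hi=[48, 49] (size 2, min 48) -> median=36.5
Step 5: insert 16 -> lo=[16, 20, 25] (size 3, max 25) hi=[48, 49] (size 2, min 48) -> median=25
Step 6: insert 48 -> lo=[16, 20, 25] (size 3, max 25) hi=[48, 48, 49] (size 3, min 48) -> median=36.5
Step 7: insert 34 -> lo=[16, 20, 25, 34] (size 4, max 34) hi=[48, 48, 49] (size 3, min 48) -> median=34
Step 8: insert 9 -> lo=[9, 16, 20, 25] (size 4, max 25) hi=[34, 48, 48, 49] (size 4, min 34) -> median=29.5
Step 9: insert 18 -> lo=[9, 16, 18, 20, 25] (size 5, max 25) hi=[34, 48, 48, 49] (size 4, min 34) -> median=25
Step 10: insert 26 -> lo=[9, 16, 18, 20, 25] (size 5, max 25) hi=[26, 34, 48, 48, 49] (size 5, min 26) -> median=25.5

Answer: 25 22.5 25 36.5 25 36.5 34 29.5 25 25.5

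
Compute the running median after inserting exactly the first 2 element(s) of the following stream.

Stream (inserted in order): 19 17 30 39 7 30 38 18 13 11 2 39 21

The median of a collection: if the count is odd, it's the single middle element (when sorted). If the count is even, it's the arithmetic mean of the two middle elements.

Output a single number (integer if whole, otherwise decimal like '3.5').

Answer: 18

Derivation:
Step 1: insert 19 -> lo=[19] (size 1, max 19) hi=[] (size 0) -> median=19
Step 2: insert 17 -> lo=[17] (size 1, max 17) hi=[19] (size 1, min 19) -> median=18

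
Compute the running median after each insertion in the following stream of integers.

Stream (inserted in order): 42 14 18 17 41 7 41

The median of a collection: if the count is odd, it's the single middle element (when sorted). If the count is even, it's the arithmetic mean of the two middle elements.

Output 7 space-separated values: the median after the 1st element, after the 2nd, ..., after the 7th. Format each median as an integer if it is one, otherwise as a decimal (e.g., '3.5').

Answer: 42 28 18 17.5 18 17.5 18

Derivation:
Step 1: insert 42 -> lo=[42] (size 1, max 42) hi=[] (size 0) -> median=42
Step 2: insert 14 -> lo=[14] (size 1, max 14) hi=[42] (size 1, min 42) -> median=28
Step 3: insert 18 -> lo=[14, 18] (size 2, max 18) hi=[42] (size 1, min 42) -> median=18
Step 4: insert 17 -> lo=[14, 17] (size 2, max 17) hi=[18, 42] (size 2, min 18) -> median=17.5
Step 5: insert 41 -> lo=[14, 17, 18] (size 3, max 18) hi=[41, 42] (size 2, min 41) -> median=18
Step 6: insert 7 -> lo=[7, 14, 17] (size 3, max 17) hi=[18, 41, 42] (size 3, min 18) -> median=17.5
Step 7: insert 41 -> lo=[7, 14, 17, 18] (size 4, max 18) hi=[41, 41, 42] (size 3, min 41) -> median=18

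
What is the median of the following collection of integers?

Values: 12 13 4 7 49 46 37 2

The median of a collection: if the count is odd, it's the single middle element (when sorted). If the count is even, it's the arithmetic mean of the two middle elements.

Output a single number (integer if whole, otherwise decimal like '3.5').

Step 1: insert 12 -> lo=[12] (size 1, max 12) hi=[] (size 0) -> median=12
Step 2: insert 13 -> lo=[12] (size 1, max 12) hi=[13] (size 1, min 13) -> median=12.5
Step 3: insert 4 -> lo=[4, 12] (size 2, max 12) hi=[13] (size 1, min 13) -> median=12
Step 4: insert 7 -> lo=[4, 7] (size 2, max 7) hi=[12, 13] (size 2, min 12) -> median=9.5
Step 5: insert 49 -> lo=[4, 7, 12] (size 3, max 12) hi=[13, 49] (size 2, min 13) -> median=12
Step 6: insert 46 -> lo=[4, 7, 12] (size 3, max 12) hi=[13, 46, 49] (size 3, min 13) -> median=12.5
Step 7: insert 37 -> lo=[4, 7, 12, 13] (size 4, max 13) hi=[37, 46, 49] (size 3, min 37) -> median=13
Step 8: insert 2 -> lo=[2, 4, 7, 12] (size 4, max 12) hi=[13, 37, 46, 49] (size 4, min 13) -> median=12.5

Answer: 12.5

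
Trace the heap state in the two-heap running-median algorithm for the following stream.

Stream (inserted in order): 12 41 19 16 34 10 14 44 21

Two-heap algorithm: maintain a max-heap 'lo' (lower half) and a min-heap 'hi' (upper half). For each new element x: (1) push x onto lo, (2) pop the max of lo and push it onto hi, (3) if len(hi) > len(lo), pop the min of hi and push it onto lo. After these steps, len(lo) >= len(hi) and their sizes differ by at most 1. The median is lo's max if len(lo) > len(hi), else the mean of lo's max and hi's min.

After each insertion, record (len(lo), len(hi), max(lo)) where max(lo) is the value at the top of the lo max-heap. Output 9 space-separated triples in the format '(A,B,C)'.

Answer: (1,0,12) (1,1,12) (2,1,19) (2,2,16) (3,2,19) (3,3,16) (4,3,16) (4,4,16) (5,4,19)

Derivation:
Step 1: insert 12 -> lo=[12] hi=[] -> (len(lo)=1, len(hi)=0, max(lo)=12)
Step 2: insert 41 -> lo=[12] hi=[41] -> (len(lo)=1, len(hi)=1, max(lo)=12)
Step 3: insert 19 -> lo=[12, 19] hi=[41] -> (len(lo)=2, len(hi)=1, max(lo)=19)
Step 4: insert 16 -> lo=[12, 16] hi=[19, 41] -> (len(lo)=2, len(hi)=2, max(lo)=16)
Step 5: insert 34 -> lo=[12, 16, 19] hi=[34, 41] -> (len(lo)=3, len(hi)=2, max(lo)=19)
Step 6: insert 10 -> lo=[10, 12, 16] hi=[19, 34, 41] -> (len(lo)=3, len(hi)=3, max(lo)=16)
Step 7: insert 14 -> lo=[10, 12, 14, 16] hi=[19, 34, 41] -> (len(lo)=4, len(hi)=3, max(lo)=16)
Step 8: insert 44 -> lo=[10, 12, 14, 16] hi=[19, 34, 41, 44] -> (len(lo)=4, len(hi)=4, max(lo)=16)
Step 9: insert 21 -> lo=[10, 12, 14, 16, 19] hi=[21, 34, 41, 44] -> (len(lo)=5, len(hi)=4, max(lo)=19)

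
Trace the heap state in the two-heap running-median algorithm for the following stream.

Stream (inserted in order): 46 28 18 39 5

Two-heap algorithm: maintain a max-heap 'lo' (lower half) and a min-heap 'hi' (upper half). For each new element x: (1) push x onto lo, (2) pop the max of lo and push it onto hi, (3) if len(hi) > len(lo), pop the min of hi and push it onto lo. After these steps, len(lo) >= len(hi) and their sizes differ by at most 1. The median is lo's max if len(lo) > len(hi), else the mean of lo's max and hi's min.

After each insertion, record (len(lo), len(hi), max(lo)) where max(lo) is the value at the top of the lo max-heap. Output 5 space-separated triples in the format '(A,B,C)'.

Answer: (1,0,46) (1,1,28) (2,1,28) (2,2,28) (3,2,28)

Derivation:
Step 1: insert 46 -> lo=[46] hi=[] -> (len(lo)=1, len(hi)=0, max(lo)=46)
Step 2: insert 28 -> lo=[28] hi=[46] -> (len(lo)=1, len(hi)=1, max(lo)=28)
Step 3: insert 18 -> lo=[18, 28] hi=[46] -> (len(lo)=2, len(hi)=1, max(lo)=28)
Step 4: insert 39 -> lo=[18, 28] hi=[39, 46] -> (len(lo)=2, len(hi)=2, max(lo)=28)
Step 5: insert 5 -> lo=[5, 18, 28] hi=[39, 46] -> (len(lo)=3, len(hi)=2, max(lo)=28)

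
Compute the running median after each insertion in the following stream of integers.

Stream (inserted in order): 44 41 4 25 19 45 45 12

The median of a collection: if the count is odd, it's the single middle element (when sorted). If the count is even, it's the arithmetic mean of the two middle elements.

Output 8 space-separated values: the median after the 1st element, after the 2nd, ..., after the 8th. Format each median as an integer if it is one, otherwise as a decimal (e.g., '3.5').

Answer: 44 42.5 41 33 25 33 41 33

Derivation:
Step 1: insert 44 -> lo=[44] (size 1, max 44) hi=[] (size 0) -> median=44
Step 2: insert 41 -> lo=[41] (size 1, max 41) hi=[44] (size 1, min 44) -> median=42.5
Step 3: insert 4 -> lo=[4, 41] (size 2, max 41) hi=[44] (size 1, min 44) -> median=41
Step 4: insert 25 -> lo=[4, 25] (size 2, max 25) hi=[41, 44] (size 2, min 41) -> median=33
Step 5: insert 19 -> lo=[4, 19, 25] (size 3, max 25) hi=[41, 44] (size 2, min 41) -> median=25
Step 6: insert 45 -> lo=[4, 19, 25] (size 3, max 25) hi=[41, 44, 45] (size 3, min 41) -> median=33
Step 7: insert 45 -> lo=[4, 19, 25, 41] (size 4, max 41) hi=[44, 45, 45] (size 3, min 44) -> median=41
Step 8: insert 12 -> lo=[4, 12, 19, 25] (size 4, max 25) hi=[41, 44, 45, 45] (size 4, min 41) -> median=33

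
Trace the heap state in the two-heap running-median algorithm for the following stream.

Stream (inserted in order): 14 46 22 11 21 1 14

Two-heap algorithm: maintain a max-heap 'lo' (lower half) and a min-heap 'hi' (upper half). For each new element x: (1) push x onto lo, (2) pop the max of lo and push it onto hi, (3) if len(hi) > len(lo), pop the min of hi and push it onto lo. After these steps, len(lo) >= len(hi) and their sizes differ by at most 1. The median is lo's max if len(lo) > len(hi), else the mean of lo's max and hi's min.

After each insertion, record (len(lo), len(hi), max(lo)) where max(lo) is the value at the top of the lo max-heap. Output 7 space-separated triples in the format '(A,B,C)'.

Answer: (1,0,14) (1,1,14) (2,1,22) (2,2,14) (3,2,21) (3,3,14) (4,3,14)

Derivation:
Step 1: insert 14 -> lo=[14] hi=[] -> (len(lo)=1, len(hi)=0, max(lo)=14)
Step 2: insert 46 -> lo=[14] hi=[46] -> (len(lo)=1, len(hi)=1, max(lo)=14)
Step 3: insert 22 -> lo=[14, 22] hi=[46] -> (len(lo)=2, len(hi)=1, max(lo)=22)
Step 4: insert 11 -> lo=[11, 14] hi=[22, 46] -> (len(lo)=2, len(hi)=2, max(lo)=14)
Step 5: insert 21 -> lo=[11, 14, 21] hi=[22, 46] -> (len(lo)=3, len(hi)=2, max(lo)=21)
Step 6: insert 1 -> lo=[1, 11, 14] hi=[21, 22, 46] -> (len(lo)=3, len(hi)=3, max(lo)=14)
Step 7: insert 14 -> lo=[1, 11, 14, 14] hi=[21, 22, 46] -> (len(lo)=4, len(hi)=3, max(lo)=14)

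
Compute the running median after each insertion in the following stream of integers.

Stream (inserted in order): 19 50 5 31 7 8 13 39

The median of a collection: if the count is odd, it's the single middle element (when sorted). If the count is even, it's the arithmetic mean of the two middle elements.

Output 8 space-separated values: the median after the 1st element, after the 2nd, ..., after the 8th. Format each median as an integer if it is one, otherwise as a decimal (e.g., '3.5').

Answer: 19 34.5 19 25 19 13.5 13 16

Derivation:
Step 1: insert 19 -> lo=[19] (size 1, max 19) hi=[] (size 0) -> median=19
Step 2: insert 50 -> lo=[19] (size 1, max 19) hi=[50] (size 1, min 50) -> median=34.5
Step 3: insert 5 -> lo=[5, 19] (size 2, max 19) hi=[50] (size 1, min 50) -> median=19
Step 4: insert 31 -> lo=[5, 19] (size 2, max 19) hi=[31, 50] (size 2, min 31) -> median=25
Step 5: insert 7 -> lo=[5, 7, 19] (size 3, max 19) hi=[31, 50] (size 2, min 31) -> median=19
Step 6: insert 8 -> lo=[5, 7, 8] (size 3, max 8) hi=[19, 31, 50] (size 3, min 19) -> median=13.5
Step 7: insert 13 -> lo=[5, 7, 8, 13] (size 4, max 13) hi=[19, 31, 50] (size 3, min 19) -> median=13
Step 8: insert 39 -> lo=[5, 7, 8, 13] (size 4, max 13) hi=[19, 31, 39, 50] (size 4, min 19) -> median=16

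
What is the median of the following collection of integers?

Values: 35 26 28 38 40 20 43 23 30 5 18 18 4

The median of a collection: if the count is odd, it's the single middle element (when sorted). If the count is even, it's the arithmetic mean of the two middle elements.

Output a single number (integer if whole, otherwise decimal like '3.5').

Answer: 26

Derivation:
Step 1: insert 35 -> lo=[35] (size 1, max 35) hi=[] (size 0) -> median=35
Step 2: insert 26 -> lo=[26] (size 1, max 26) hi=[35] (size 1, min 35) -> median=30.5
Step 3: insert 28 -> lo=[26, 28] (size 2, max 28) hi=[35] (size 1, min 35) -> median=28
Step 4: insert 38 -> lo=[26, 28] (size 2, max 28) hi=[35, 38] (size 2, min 35) -> median=31.5
Step 5: insert 40 -> lo=[26, 28, 35] (size 3, max 35) hi=[38, 40] (size 2, min 38) -> median=35
Step 6: insert 20 -> lo=[20, 26, 28] (size 3, max 28) hi=[35, 38, 40] (size 3, min 35) -> median=31.5
Step 7: insert 43 -> lo=[20, 26, 28, 35] (size 4, max 35) hi=[38, 40, 43] (size 3, min 38) -> median=35
Step 8: insert 23 -> lo=[20, 23, 26, 28] (size 4, max 28) hi=[35, 38, 40, 43] (size 4, min 35) -> median=31.5
Step 9: insert 30 -> lo=[20, 23, 26, 28, 30] (size 5, max 30) hi=[35, 38, 40, 43] (size 4, min 35) -> median=30
Step 10: insert 5 -> lo=[5, 20, 23, 26, 28] (size 5, max 28) hi=[30, 35, 38, 40, 43] (size 5, min 30) -> median=29
Step 11: insert 18 -> lo=[5, 18, 20, 23, 26, 28] (size 6, max 28) hi=[30, 35, 38, 40, 43] (size 5, min 30) -> median=28
Step 12: insert 18 -> lo=[5, 18, 18, 20, 23, 26] (size 6, max 26) hi=[28, 30, 35, 38, 40, 43] (size 6, min 28) -> median=27
Step 13: insert 4 -> lo=[4, 5, 18, 18, 20, 23, 26] (size 7, max 26) hi=[28, 30, 35, 38, 40, 43] (size 6, min 28) -> median=26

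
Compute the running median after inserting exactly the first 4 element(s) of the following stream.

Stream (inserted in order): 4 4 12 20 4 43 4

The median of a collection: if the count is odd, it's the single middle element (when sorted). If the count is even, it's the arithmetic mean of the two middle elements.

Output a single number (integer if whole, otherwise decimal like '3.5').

Answer: 8

Derivation:
Step 1: insert 4 -> lo=[4] (size 1, max 4) hi=[] (size 0) -> median=4
Step 2: insert 4 -> lo=[4] (size 1, max 4) hi=[4] (size 1, min 4) -> median=4
Step 3: insert 12 -> lo=[4, 4] (size 2, max 4) hi=[12] (size 1, min 12) -> median=4
Step 4: insert 20 -> lo=[4, 4] (size 2, max 4) hi=[12, 20] (size 2, min 12) -> median=8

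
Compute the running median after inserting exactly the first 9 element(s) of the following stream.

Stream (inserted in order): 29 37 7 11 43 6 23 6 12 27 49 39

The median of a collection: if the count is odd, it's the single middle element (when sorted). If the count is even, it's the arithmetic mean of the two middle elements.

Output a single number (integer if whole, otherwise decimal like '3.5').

Step 1: insert 29 -> lo=[29] (size 1, max 29) hi=[] (size 0) -> median=29
Step 2: insert 37 -> lo=[29] (size 1, max 29) hi=[37] (size 1, min 37) -> median=33
Step 3: insert 7 -> lo=[7, 29] (size 2, max 29) hi=[37] (size 1, min 37) -> median=29
Step 4: insert 11 -> lo=[7, 11] (size 2, max 11) hi=[29, 37] (size 2, min 29) -> median=20
Step 5: insert 43 -> lo=[7, 11, 29] (size 3, max 29) hi=[37, 43] (size 2, min 37) -> median=29
Step 6: insert 6 -> lo=[6, 7, 11] (size 3, max 11) hi=[29, 37, 43] (size 3, min 29) -> median=20
Step 7: insert 23 -> lo=[6, 7, 11, 23] (size 4, max 23) hi=[29, 37, 43] (size 3, min 29) -> median=23
Step 8: insert 6 -> lo=[6, 6, 7, 11] (size 4, max 11) hi=[23, 29, 37, 43] (size 4, min 23) -> median=17
Step 9: insert 12 -> lo=[6, 6, 7, 11, 12] (size 5, max 12) hi=[23, 29, 37, 43] (size 4, min 23) -> median=12

Answer: 12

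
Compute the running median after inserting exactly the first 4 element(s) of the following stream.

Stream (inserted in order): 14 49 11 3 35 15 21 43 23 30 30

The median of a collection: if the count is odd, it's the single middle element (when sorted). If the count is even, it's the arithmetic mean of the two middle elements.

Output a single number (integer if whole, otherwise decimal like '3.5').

Answer: 12.5

Derivation:
Step 1: insert 14 -> lo=[14] (size 1, max 14) hi=[] (size 0) -> median=14
Step 2: insert 49 -> lo=[14] (size 1, max 14) hi=[49] (size 1, min 49) -> median=31.5
Step 3: insert 11 -> lo=[11, 14] (size 2, max 14) hi=[49] (size 1, min 49) -> median=14
Step 4: insert 3 -> lo=[3, 11] (size 2, max 11) hi=[14, 49] (size 2, min 14) -> median=12.5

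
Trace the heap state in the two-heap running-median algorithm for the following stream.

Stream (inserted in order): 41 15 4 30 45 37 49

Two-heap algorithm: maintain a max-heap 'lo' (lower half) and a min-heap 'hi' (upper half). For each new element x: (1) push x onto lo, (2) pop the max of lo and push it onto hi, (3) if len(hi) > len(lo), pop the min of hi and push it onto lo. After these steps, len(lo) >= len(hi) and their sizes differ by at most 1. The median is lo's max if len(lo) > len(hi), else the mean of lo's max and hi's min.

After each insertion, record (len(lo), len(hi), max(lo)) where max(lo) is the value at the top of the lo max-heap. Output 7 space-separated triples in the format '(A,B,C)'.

Step 1: insert 41 -> lo=[41] hi=[] -> (len(lo)=1, len(hi)=0, max(lo)=41)
Step 2: insert 15 -> lo=[15] hi=[41] -> (len(lo)=1, len(hi)=1, max(lo)=15)
Step 3: insert 4 -> lo=[4, 15] hi=[41] -> (len(lo)=2, len(hi)=1, max(lo)=15)
Step 4: insert 30 -> lo=[4, 15] hi=[30, 41] -> (len(lo)=2, len(hi)=2, max(lo)=15)
Step 5: insert 45 -> lo=[4, 15, 30] hi=[41, 45] -> (len(lo)=3, len(hi)=2, max(lo)=30)
Step 6: insert 37 -> lo=[4, 15, 30] hi=[37, 41, 45] -> (len(lo)=3, len(hi)=3, max(lo)=30)
Step 7: insert 49 -> lo=[4, 15, 30, 37] hi=[41, 45, 49] -> (len(lo)=4, len(hi)=3, max(lo)=37)

Answer: (1,0,41) (1,1,15) (2,1,15) (2,2,15) (3,2,30) (3,3,30) (4,3,37)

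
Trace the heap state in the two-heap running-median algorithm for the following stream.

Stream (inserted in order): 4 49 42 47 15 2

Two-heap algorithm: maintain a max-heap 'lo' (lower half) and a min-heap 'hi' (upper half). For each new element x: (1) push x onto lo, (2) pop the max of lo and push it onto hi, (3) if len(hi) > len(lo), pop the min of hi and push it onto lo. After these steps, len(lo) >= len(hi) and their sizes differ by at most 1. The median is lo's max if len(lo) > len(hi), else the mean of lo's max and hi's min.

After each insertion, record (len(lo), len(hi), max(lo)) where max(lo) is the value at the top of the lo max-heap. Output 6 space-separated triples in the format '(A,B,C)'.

Answer: (1,0,4) (1,1,4) (2,1,42) (2,2,42) (3,2,42) (3,3,15)

Derivation:
Step 1: insert 4 -> lo=[4] hi=[] -> (len(lo)=1, len(hi)=0, max(lo)=4)
Step 2: insert 49 -> lo=[4] hi=[49] -> (len(lo)=1, len(hi)=1, max(lo)=4)
Step 3: insert 42 -> lo=[4, 42] hi=[49] -> (len(lo)=2, len(hi)=1, max(lo)=42)
Step 4: insert 47 -> lo=[4, 42] hi=[47, 49] -> (len(lo)=2, len(hi)=2, max(lo)=42)
Step 5: insert 15 -> lo=[4, 15, 42] hi=[47, 49] -> (len(lo)=3, len(hi)=2, max(lo)=42)
Step 6: insert 2 -> lo=[2, 4, 15] hi=[42, 47, 49] -> (len(lo)=3, len(hi)=3, max(lo)=15)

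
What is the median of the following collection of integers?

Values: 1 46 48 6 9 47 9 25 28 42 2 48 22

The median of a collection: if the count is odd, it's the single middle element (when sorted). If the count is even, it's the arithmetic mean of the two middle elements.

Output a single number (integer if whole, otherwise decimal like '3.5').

Step 1: insert 1 -> lo=[1] (size 1, max 1) hi=[] (size 0) -> median=1
Step 2: insert 46 -> lo=[1] (size 1, max 1) hi=[46] (size 1, min 46) -> median=23.5
Step 3: insert 48 -> lo=[1, 46] (size 2, max 46) hi=[48] (size 1, min 48) -> median=46
Step 4: insert 6 -> lo=[1, 6] (size 2, max 6) hi=[46, 48] (size 2, min 46) -> median=26
Step 5: insert 9 -> lo=[1, 6, 9] (size 3, max 9) hi=[46, 48] (size 2, min 46) -> median=9
Step 6: insert 47 -> lo=[1, 6, 9] (size 3, max 9) hi=[46, 47, 48] (size 3, min 46) -> median=27.5
Step 7: insert 9 -> lo=[1, 6, 9, 9] (size 4, max 9) hi=[46, 47, 48] (size 3, min 46) -> median=9
Step 8: insert 25 -> lo=[1, 6, 9, 9] (size 4, max 9) hi=[25, 46, 47, 48] (size 4, min 25) -> median=17
Step 9: insert 28 -> lo=[1, 6, 9, 9, 25] (size 5, max 25) hi=[28, 46, 47, 48] (size 4, min 28) -> median=25
Step 10: insert 42 -> lo=[1, 6, 9, 9, 25] (size 5, max 25) hi=[28, 42, 46, 47, 48] (size 5, min 28) -> median=26.5
Step 11: insert 2 -> lo=[1, 2, 6, 9, 9, 25] (size 6, max 25) hi=[28, 42, 46, 47, 48] (size 5, min 28) -> median=25
Step 12: insert 48 -> lo=[1, 2, 6, 9, 9, 25] (size 6, max 25) hi=[28, 42, 46, 47, 48, 48] (size 6, min 28) -> median=26.5
Step 13: insert 22 -> lo=[1, 2, 6, 9, 9, 22, 25] (size 7, max 25) hi=[28, 42, 46, 47, 48, 48] (size 6, min 28) -> median=25

Answer: 25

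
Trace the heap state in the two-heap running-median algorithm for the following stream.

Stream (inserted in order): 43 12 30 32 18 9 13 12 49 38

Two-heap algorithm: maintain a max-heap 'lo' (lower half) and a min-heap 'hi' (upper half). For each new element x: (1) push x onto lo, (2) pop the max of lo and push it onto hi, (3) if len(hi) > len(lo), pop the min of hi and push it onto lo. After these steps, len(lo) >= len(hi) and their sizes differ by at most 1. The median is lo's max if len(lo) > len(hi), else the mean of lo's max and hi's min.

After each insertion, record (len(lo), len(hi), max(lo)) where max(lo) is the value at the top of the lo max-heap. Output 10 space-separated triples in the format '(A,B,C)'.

Step 1: insert 43 -> lo=[43] hi=[] -> (len(lo)=1, len(hi)=0, max(lo)=43)
Step 2: insert 12 -> lo=[12] hi=[43] -> (len(lo)=1, len(hi)=1, max(lo)=12)
Step 3: insert 30 -> lo=[12, 30] hi=[43] -> (len(lo)=2, len(hi)=1, max(lo)=30)
Step 4: insert 32 -> lo=[12, 30] hi=[32, 43] -> (len(lo)=2, len(hi)=2, max(lo)=30)
Step 5: insert 18 -> lo=[12, 18, 30] hi=[32, 43] -> (len(lo)=3, len(hi)=2, max(lo)=30)
Step 6: insert 9 -> lo=[9, 12, 18] hi=[30, 32, 43] -> (len(lo)=3, len(hi)=3, max(lo)=18)
Step 7: insert 13 -> lo=[9, 12, 13, 18] hi=[30, 32, 43] -> (len(lo)=4, len(hi)=3, max(lo)=18)
Step 8: insert 12 -> lo=[9, 12, 12, 13] hi=[18, 30, 32, 43] -> (len(lo)=4, len(hi)=4, max(lo)=13)
Step 9: insert 49 -> lo=[9, 12, 12, 13, 18] hi=[30, 32, 43, 49] -> (len(lo)=5, len(hi)=4, max(lo)=18)
Step 10: insert 38 -> lo=[9, 12, 12, 13, 18] hi=[30, 32, 38, 43, 49] -> (len(lo)=5, len(hi)=5, max(lo)=18)

Answer: (1,0,43) (1,1,12) (2,1,30) (2,2,30) (3,2,30) (3,3,18) (4,3,18) (4,4,13) (5,4,18) (5,5,18)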